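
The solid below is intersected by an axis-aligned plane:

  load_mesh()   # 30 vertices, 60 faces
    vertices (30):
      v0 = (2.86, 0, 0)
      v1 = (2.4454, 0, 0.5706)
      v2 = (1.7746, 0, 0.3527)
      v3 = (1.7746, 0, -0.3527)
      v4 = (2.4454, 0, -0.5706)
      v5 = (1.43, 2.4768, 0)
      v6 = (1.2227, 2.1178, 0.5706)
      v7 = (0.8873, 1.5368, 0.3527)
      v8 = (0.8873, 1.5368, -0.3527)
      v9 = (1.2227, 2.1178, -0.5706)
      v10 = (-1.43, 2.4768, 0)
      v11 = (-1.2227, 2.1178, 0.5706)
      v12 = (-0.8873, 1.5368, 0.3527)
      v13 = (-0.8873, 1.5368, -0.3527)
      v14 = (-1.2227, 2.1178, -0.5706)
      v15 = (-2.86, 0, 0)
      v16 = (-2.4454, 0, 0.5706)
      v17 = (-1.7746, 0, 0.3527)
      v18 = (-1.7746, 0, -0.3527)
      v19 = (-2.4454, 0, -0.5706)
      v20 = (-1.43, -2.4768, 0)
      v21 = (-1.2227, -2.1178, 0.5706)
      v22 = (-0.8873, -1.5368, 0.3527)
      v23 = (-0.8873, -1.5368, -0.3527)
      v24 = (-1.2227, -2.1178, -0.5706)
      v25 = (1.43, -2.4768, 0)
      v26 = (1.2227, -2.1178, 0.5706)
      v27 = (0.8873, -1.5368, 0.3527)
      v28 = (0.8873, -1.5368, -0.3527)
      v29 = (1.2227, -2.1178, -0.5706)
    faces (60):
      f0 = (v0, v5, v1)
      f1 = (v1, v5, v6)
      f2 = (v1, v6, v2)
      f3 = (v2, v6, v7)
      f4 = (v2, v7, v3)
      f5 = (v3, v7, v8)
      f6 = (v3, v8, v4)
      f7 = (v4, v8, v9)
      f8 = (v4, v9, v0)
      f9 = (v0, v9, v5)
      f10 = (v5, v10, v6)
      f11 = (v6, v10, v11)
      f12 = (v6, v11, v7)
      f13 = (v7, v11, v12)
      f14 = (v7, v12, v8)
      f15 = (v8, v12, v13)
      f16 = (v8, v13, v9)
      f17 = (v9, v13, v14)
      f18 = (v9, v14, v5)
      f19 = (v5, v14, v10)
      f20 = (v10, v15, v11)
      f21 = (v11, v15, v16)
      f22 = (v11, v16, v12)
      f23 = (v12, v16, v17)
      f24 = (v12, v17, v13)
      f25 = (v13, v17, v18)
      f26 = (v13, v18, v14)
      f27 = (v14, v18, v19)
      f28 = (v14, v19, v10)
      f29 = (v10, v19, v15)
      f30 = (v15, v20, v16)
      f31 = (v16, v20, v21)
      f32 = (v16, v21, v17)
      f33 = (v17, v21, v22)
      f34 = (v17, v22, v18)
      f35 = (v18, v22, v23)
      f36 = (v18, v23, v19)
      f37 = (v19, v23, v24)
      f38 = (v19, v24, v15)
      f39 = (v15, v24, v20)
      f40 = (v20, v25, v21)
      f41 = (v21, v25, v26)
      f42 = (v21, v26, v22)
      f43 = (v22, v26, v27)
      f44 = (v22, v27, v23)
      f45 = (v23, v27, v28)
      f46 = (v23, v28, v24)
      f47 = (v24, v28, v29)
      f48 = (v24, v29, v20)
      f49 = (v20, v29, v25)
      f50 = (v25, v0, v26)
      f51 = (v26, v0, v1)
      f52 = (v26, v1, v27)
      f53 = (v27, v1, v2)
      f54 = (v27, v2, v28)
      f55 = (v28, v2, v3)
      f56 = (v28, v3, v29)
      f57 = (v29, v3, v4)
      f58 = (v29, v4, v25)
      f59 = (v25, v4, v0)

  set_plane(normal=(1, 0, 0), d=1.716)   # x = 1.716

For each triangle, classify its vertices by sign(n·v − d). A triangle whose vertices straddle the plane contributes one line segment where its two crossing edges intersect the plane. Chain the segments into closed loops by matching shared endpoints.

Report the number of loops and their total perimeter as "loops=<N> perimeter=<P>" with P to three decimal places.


Straddling triangles (20 of 60):
  (v0,v5,v1) [+-+] → (1.716, 1.98144, 0)–(1.716, 1.77918, 0.160717)  len=0.2583
  (v1,v5,v6) [+--] → (1.716, 1.77918, 0.160717)–(1.716, 1.26337, 0.5706)  len=0.6588
  (v1,v6,v2) [+-+] → (1.716, 1.26337, 0.5706)–(1.716, 0.224865, 0.375836)  len=1.0566
  (v2,v6,v7) [+--] → (1.716, 0.224865, 0.375836)–(1.716, 0.101495, 0.3527)  len=0.1255
  (v2,v7,v3) [+-+] → (1.716, 0.101495, 0.3527)–(1.716, 0.101495, -0.306113)  len=0.6588
  (v3,v7,v8) [+--] → (1.716, 0.101495, -0.306113)–(1.716, 0.101495, -0.3527)  len=0.0466
  (v3,v8,v4) [+-+] → (1.716, 0.101495, -0.3527)–(1.716, 0.719429, -0.468594)  len=0.6287
  (v4,v8,v9) [+--] → (1.716, 0.719429, -0.468594)–(1.716, 1.26337, -0.5706)  len=0.5534
  (v4,v9,v0) [+-+] → (1.716, 1.26337, -0.5706)–(1.716, 1.47973, -0.398685)  len=0.2763
  (v0,v9,v5) [+--] → (1.716, 1.47973, -0.398685)–(1.716, 1.98144, 0)  len=0.6408
  (v25,v0,v26) [-+-] → (1.716, -1.98144, 0)–(1.716, -1.47973, 0.398685)  len=0.6408
  (v26,v0,v1) [-++] → (1.716, -1.47973, 0.398685)–(1.716, -1.26337, 0.5706)  len=0.2763
  (v26,v1,v27) [-+-] → (1.716, -1.26337, 0.5706)–(1.716, -0.719429, 0.468594)  len=0.5534
  (v27,v1,v2) [-++] → (1.716, -0.719429, 0.468594)–(1.716, -0.101495, 0.3527)  len=0.6287
  (v27,v2,v28) [-+-] → (1.716, -0.101495, 0.3527)–(1.716, -0.101495, 0.306113)  len=0.0466
  (v28,v2,v3) [-++] → (1.716, -0.101495, 0.306113)–(1.716, -0.101495, -0.3527)  len=0.6588
  (v28,v3,v29) [-+-] → (1.716, -0.101495, -0.3527)–(1.716, -0.224865, -0.375836)  len=0.1255
  (v29,v3,v4) [-++] → (1.716, -0.224865, -0.375836)–(1.716, -1.26337, -0.5706)  len=1.0566
  (v29,v4,v25) [-+-] → (1.716, -1.26337, -0.5706)–(1.716, -1.77918, -0.160717)  len=0.6588
  (v25,v4,v0) [-++] → (1.716, -1.77918, -0.160717)–(1.716, -1.98144, 0)  len=0.2583

Chained into 2 loop(s):
  loop 1: 10 segments, perimeter = 4.9040
  loop 2: 10 segments, perimeter = 4.9040
Total perimeter = 9.808

loops=2 perimeter=9.808


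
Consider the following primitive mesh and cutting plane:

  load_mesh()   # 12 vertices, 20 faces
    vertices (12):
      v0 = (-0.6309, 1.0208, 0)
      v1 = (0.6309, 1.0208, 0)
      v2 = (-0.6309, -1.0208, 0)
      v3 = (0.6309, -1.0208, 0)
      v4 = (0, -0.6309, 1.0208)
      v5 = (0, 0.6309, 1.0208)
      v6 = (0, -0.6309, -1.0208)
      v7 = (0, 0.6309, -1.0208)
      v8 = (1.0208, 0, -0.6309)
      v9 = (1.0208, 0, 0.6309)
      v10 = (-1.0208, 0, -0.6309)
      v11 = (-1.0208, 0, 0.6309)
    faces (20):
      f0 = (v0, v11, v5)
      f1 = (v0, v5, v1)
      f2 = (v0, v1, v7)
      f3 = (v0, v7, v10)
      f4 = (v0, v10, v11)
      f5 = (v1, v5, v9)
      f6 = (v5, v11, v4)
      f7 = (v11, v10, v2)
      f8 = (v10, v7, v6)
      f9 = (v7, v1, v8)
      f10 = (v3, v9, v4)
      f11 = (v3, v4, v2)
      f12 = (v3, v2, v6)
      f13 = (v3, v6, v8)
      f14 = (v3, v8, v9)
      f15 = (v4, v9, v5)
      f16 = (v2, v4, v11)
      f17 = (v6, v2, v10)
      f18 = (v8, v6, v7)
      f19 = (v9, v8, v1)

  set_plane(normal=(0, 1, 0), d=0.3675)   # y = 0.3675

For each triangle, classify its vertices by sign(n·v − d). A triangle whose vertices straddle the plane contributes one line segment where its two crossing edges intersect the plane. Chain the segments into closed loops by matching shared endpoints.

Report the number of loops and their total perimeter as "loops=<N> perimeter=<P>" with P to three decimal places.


loops=1 perimeter=6.010

Straddling triangles (10 of 20):
  (v0,v11,v5) [+-+] → (-0.880431, 0.3675, 0.403769)–(-0.426183, 0.3675, 0.858017)  len=0.6424
  (v0,v7,v10) [++-] → (-0.426183, 0.3675, -0.858017)–(-0.880431, 0.3675, -0.403769)  len=0.6424
  (v0,v10,v11) [+--] → (-0.880431, 0.3675, -0.403769)–(-0.880431, 0.3675, 0.403769)  len=0.8075
  (v1,v5,v9) [++-] → (0.426183, 0.3675, 0.858017)–(0.880431, 0.3675, 0.403769)  len=0.6424
  (v5,v11,v4) [+--] → (-0.426183, 0.3675, 0.858017)–(0, 0.3675, 1.0208)  len=0.4562
  (v10,v7,v6) [-+-] → (-0.426183, 0.3675, -0.858017)–(0, 0.3675, -1.0208)  len=0.4562
  (v7,v1,v8) [++-] → (0.880431, 0.3675, -0.403769)–(0.426183, 0.3675, -0.858017)  len=0.6424
  (v4,v9,v5) [--+] → (0.426183, 0.3675, 0.858017)–(0, 0.3675, 1.0208)  len=0.4562
  (v8,v6,v7) [--+] → (0, 0.3675, -1.0208)–(0.426183, 0.3675, -0.858017)  len=0.4562
  (v9,v8,v1) [--+] → (0.880431, 0.3675, -0.403769)–(0.880431, 0.3675, 0.403769)  len=0.8075

Chained into 1 loop(s):
  loop 1: 10 segments, perimeter = 6.0095
Total perimeter = 6.010


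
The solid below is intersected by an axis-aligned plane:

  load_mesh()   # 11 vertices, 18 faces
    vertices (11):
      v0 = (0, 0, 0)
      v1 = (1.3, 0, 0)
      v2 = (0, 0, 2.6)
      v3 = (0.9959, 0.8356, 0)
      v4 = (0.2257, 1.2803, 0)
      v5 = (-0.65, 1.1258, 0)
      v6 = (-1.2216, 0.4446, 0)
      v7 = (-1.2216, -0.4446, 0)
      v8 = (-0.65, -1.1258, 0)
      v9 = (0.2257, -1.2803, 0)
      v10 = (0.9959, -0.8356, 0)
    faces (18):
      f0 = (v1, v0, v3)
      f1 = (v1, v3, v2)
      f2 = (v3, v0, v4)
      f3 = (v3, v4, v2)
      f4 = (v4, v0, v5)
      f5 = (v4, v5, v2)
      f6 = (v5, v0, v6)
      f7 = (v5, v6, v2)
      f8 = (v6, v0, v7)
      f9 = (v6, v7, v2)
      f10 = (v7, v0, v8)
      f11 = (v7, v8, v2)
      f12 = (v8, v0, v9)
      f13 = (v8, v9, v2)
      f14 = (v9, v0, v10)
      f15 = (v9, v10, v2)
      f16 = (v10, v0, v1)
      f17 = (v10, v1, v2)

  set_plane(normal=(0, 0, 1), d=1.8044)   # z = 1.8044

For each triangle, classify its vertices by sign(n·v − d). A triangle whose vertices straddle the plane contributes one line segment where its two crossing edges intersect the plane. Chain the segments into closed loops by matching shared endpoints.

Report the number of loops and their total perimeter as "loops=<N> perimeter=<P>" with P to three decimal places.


Straddling triangles (9 of 18):
  (v1,v3,v2) [--+] → (0.304745, 0.255694, 1.8044)–(0.3978, 0, 1.8044)  len=0.2721
  (v3,v4,v2) [--+] → (0.0690642, 0.391772, 1.8044)–(0.304745, 0.255694, 1.8044)  len=0.2721
  (v4,v5,v2) [--+] → (-0.1989, 0.344495, 1.8044)–(0.0690642, 0.391772, 1.8044)  len=0.2721
  (v5,v6,v2) [--+] → (-0.37381, 0.136048, 1.8044)–(-0.1989, 0.344495, 1.8044)  len=0.2721
  (v6,v7,v2) [--+] → (-0.37381, -0.136048, 1.8044)–(-0.37381, 0.136048, 1.8044)  len=0.2721
  (v7,v8,v2) [--+] → (-0.1989, -0.344495, 1.8044)–(-0.37381, -0.136048, 1.8044)  len=0.2721
  (v8,v9,v2) [--+] → (0.0690642, -0.391772, 1.8044)–(-0.1989, -0.344495, 1.8044)  len=0.2721
  (v9,v10,v2) [--+] → (0.304745, -0.255694, 1.8044)–(0.0690642, -0.391772, 1.8044)  len=0.2721
  (v10,v1,v2) [--+] → (0.3978, 0, 1.8044)–(0.304745, -0.255694, 1.8044)  len=0.2721

Chained into 1 loop(s):
  loop 1: 9 segments, perimeter = 2.4490
Total perimeter = 2.449

loops=1 perimeter=2.449


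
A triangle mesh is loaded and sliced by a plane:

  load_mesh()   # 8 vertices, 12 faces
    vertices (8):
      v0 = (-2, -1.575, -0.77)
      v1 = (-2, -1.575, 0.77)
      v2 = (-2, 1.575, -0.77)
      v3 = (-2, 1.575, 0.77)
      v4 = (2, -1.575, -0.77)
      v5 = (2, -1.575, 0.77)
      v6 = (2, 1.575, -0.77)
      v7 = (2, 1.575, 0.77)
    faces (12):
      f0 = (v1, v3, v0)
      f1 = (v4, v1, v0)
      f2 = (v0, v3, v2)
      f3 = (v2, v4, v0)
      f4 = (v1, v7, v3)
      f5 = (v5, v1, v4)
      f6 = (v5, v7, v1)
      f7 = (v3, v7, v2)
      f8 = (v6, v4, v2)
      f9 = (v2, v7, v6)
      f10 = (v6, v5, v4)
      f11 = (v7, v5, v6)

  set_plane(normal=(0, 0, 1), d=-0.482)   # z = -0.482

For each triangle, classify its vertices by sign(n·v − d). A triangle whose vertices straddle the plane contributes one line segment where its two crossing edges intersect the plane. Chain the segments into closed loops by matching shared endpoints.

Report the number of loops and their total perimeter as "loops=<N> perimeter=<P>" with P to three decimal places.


loops=1 perimeter=14.300

Straddling triangles (8 of 12):
  (v1,v3,v0) [++-] → (-2, -0.985909, -0.482)–(-2, -1.575, -0.482)  len=0.5891
  (v4,v1,v0) [-+-] → (1.25195, -1.575, -0.482)–(-2, -1.575, -0.482)  len=3.2519
  (v0,v3,v2) [-+-] → (-2, -0.985909, -0.482)–(-2, 1.575, -0.482)  len=2.5609
  (v5,v1,v4) [++-] → (1.25195, -1.575, -0.482)–(2, -1.575, -0.482)  len=0.7481
  (v3,v7,v2) [++-] → (-1.25195, 1.575, -0.482)–(-2, 1.575, -0.482)  len=0.7481
  (v2,v7,v6) [-+-] → (-1.25195, 1.575, -0.482)–(2, 1.575, -0.482)  len=3.2519
  (v6,v5,v4) [-+-] → (2, 0.985909, -0.482)–(2, -1.575, -0.482)  len=2.5609
  (v7,v5,v6) [++-] → (2, 0.985909, -0.482)–(2, 1.575, -0.482)  len=0.5891

Chained into 1 loop(s):
  loop 1: 8 segments, perimeter = 14.3000
Total perimeter = 14.300


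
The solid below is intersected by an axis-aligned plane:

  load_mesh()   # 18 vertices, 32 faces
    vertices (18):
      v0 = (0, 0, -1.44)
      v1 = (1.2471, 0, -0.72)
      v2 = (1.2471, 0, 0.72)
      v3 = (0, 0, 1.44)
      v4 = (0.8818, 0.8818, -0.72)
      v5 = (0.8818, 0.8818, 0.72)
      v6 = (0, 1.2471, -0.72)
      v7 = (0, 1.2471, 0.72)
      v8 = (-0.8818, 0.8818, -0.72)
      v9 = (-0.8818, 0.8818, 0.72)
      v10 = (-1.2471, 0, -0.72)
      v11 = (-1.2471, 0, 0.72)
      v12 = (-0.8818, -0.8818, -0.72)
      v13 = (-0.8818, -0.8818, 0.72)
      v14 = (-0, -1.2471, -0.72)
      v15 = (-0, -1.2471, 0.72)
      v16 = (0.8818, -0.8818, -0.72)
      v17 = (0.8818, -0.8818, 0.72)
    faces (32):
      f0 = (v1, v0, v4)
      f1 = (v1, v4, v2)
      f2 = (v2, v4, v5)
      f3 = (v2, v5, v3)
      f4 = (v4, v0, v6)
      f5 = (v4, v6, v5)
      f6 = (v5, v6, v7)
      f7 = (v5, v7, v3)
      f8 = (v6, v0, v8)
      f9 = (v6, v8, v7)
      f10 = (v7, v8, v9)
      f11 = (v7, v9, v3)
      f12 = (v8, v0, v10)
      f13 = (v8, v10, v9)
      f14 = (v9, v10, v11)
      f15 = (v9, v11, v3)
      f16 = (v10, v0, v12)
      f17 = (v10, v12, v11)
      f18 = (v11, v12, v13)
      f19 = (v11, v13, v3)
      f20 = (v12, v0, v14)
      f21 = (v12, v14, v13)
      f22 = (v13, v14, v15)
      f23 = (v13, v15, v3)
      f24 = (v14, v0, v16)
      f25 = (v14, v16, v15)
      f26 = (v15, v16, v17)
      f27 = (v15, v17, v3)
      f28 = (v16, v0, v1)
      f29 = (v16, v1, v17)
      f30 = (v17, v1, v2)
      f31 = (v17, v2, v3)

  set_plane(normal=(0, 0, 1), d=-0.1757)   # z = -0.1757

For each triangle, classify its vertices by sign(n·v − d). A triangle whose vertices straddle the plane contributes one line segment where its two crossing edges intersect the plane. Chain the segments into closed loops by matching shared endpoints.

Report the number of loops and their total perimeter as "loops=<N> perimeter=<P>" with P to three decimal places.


Straddling triangles (16 of 32):
  (v1,v4,v2) [--+] → (1.01988, 0.548492, -0.1757)–(1.2471, 0, -0.1757)  len=0.5937
  (v2,v4,v5) [+-+] → (1.01988, 0.548492, -0.1757)–(0.8818, 0.8818, -0.1757)  len=0.3608
  (v4,v6,v5) [--+] → (0.333308, 1.10902, -0.1757)–(0.8818, 0.8818, -0.1757)  len=0.5937
  (v5,v6,v7) [+-+] → (0.333308, 1.10902, -0.1757)–(0, 1.2471, -0.1757)  len=0.3608
  (v6,v8,v7) [--+] → (-0.548492, 1.01988, -0.1757)–(0, 1.2471, -0.1757)  len=0.5937
  (v7,v8,v9) [+-+] → (-0.548492, 1.01988, -0.1757)–(-0.8818, 0.8818, -0.1757)  len=0.3608
  (v8,v10,v9) [--+] → (-1.10902, 0.333308, -0.1757)–(-0.8818, 0.8818, -0.1757)  len=0.5937
  (v9,v10,v11) [+-+] → (-1.10902, 0.333308, -0.1757)–(-1.2471, 0, -0.1757)  len=0.3608
  (v10,v12,v11) [--+] → (-1.01988, -0.548492, -0.1757)–(-1.2471, 0, -0.1757)  len=0.5937
  (v11,v12,v13) [+-+] → (-1.01988, -0.548492, -0.1757)–(-0.8818, -0.8818, -0.1757)  len=0.3608
  (v12,v14,v13) [--+] → (-0.333308, -1.10902, -0.1757)–(-0.8818, -0.8818, -0.1757)  len=0.5937
  (v13,v14,v15) [+-+] → (-0.333308, -1.10902, -0.1757)–(0, -1.2471, -0.1757)  len=0.3608
  (v14,v16,v15) [--+] → (0.548492, -1.01988, -0.1757)–(0, -1.2471, -0.1757)  len=0.5937
  (v15,v16,v17) [+-+] → (0.548492, -1.01988, -0.1757)–(0.8818, -0.8818, -0.1757)  len=0.3608
  (v16,v1,v17) [--+] → (1.10902, -0.333308, -0.1757)–(0.8818, -0.8818, -0.1757)  len=0.5937
  (v17,v1,v2) [+-+] → (1.10902, -0.333308, -0.1757)–(1.2471, 0, -0.1757)  len=0.3608

Chained into 1 loop(s):
  loop 1: 16 segments, perimeter = 7.6358
Total perimeter = 7.636

loops=1 perimeter=7.636


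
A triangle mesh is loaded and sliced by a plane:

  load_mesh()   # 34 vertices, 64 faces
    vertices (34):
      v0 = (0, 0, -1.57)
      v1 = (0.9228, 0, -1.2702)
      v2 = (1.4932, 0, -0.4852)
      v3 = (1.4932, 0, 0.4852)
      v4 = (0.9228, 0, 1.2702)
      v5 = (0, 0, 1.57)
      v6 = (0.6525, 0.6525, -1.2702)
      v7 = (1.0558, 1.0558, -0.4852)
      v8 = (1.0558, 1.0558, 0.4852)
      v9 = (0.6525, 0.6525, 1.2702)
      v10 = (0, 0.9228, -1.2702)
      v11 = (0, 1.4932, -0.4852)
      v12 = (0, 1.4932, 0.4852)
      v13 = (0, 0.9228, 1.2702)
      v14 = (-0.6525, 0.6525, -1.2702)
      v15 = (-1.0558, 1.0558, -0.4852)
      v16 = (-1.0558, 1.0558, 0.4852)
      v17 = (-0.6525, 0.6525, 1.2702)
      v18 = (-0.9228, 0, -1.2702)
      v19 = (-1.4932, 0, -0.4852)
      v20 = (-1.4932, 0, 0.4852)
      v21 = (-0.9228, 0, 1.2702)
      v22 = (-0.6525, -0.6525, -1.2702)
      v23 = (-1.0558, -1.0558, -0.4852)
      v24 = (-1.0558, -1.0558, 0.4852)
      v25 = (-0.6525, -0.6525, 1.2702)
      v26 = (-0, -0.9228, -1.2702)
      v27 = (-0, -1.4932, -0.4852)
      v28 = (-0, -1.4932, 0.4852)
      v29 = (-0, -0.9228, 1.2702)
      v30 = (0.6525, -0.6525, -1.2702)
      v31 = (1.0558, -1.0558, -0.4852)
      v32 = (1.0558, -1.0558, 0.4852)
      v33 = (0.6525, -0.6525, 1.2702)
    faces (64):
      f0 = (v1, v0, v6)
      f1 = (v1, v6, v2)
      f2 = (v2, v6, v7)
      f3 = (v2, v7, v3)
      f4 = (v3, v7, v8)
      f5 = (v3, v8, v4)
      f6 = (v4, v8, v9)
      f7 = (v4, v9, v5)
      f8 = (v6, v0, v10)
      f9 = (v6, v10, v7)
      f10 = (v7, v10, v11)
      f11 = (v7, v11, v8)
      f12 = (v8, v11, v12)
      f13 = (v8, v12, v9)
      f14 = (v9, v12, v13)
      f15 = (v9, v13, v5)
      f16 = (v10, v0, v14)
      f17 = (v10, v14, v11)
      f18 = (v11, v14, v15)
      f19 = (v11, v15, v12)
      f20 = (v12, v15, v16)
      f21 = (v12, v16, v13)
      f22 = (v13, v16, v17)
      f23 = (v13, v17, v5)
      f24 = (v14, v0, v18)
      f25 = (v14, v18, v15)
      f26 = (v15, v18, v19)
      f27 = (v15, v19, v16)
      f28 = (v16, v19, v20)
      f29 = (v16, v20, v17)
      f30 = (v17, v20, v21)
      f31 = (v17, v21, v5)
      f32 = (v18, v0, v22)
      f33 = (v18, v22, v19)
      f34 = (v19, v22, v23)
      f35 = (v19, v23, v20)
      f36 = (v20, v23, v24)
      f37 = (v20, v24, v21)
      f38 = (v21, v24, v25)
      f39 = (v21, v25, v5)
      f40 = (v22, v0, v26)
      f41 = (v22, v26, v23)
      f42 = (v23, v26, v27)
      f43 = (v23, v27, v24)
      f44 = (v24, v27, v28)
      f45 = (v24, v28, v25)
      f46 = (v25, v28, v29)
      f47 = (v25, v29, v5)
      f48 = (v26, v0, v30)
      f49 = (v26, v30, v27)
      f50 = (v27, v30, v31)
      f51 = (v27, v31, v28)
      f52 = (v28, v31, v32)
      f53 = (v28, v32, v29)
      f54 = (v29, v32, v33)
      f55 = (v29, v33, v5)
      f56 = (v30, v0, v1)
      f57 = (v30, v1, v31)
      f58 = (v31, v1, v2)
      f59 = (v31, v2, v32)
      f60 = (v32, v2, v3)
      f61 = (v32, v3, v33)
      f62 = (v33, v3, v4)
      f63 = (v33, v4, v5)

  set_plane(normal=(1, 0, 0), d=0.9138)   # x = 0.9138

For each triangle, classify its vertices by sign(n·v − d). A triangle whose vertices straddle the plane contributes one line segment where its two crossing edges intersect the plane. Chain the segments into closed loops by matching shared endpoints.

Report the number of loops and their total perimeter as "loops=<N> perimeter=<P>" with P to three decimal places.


Straddling triangles (20 of 64):
  (v1,v0,v6) [+--] → (0.9138, 0, -1.27312)–(0.9138, 0.0217259, -1.2702)  len=0.0219
  (v1,v6,v2) [+-+] → (0.9138, 0.0217259, -1.2702)–(0.9138, 0.449695, -1.02621)  len=0.4926
  (v2,v6,v7) [+-+] → (0.9138, 0.449695, -1.02621)–(0.9138, 0.9138, -0.761595)  len=0.5342
  (v4,v8,v9) [++-] → (0.9138, 0.9138, 0.761595)–(0.9138, 0.0217259, 1.2702)  len=1.0269
  (v4,v9,v5) [+--] → (0.9138, 0.0217259, 1.2702)–(0.9138, 0, 1.27312)  len=0.0219
  (v6,v10,v7) [--+] → (0.9138, 1.03791, -0.590779)–(0.9138, 0.9138, -0.761595)  len=0.2111
  (v7,v10,v11) [+--] → (0.9138, 1.03791, -0.590779)–(0.9138, 1.11463, -0.4852)  len=0.1305
  (v7,v11,v8) [+-+] → (0.9138, 1.11463, -0.4852)–(0.9138, 1.11463, 0.354686)  len=0.8399
  (v8,v11,v12) [+--] → (0.9138, 1.11463, 0.354686)–(0.9138, 1.11463, 0.4852)  len=0.1305
  (v8,v12,v9) [+--] → (0.9138, 1.11463, 0.4852)–(0.9138, 0.9138, 0.761595)  len=0.3417
  (v27,v30,v31) [--+] → (0.9138, -0.9138, -0.761595)–(0.9138, -1.11463, -0.4852)  len=0.3417
  (v27,v31,v28) [-+-] → (0.9138, -1.11463, -0.4852)–(0.9138, -1.11463, -0.354686)  len=0.1305
  (v28,v31,v32) [-++] → (0.9138, -1.11463, -0.354686)–(0.9138, -1.11463, 0.4852)  len=0.8399
  (v28,v32,v29) [-+-] → (0.9138, -1.11463, 0.4852)–(0.9138, -1.03791, 0.590779)  len=0.1305
  (v29,v32,v33) [-+-] → (0.9138, -1.03791, 0.590779)–(0.9138, -0.9138, 0.761595)  len=0.2111
  (v30,v0,v1) [--+] → (0.9138, 0, -1.27312)–(0.9138, -0.0217259, -1.2702)  len=0.0219
  (v30,v1,v31) [-++] → (0.9138, -0.0217259, -1.2702)–(0.9138, -0.9138, -0.761595)  len=1.0269
  (v32,v3,v33) [++-] → (0.9138, -0.449695, 1.02621)–(0.9138, -0.9138, 0.761595)  len=0.5342
  (v33,v3,v4) [-++] → (0.9138, -0.449695, 1.02621)–(0.9138, -0.0217259, 1.2702)  len=0.4926
  (v33,v4,v5) [-+-] → (0.9138, -0.0217259, 1.2702)–(0.9138, 0, 1.27312)  len=0.0219

Chained into 1 loop(s):
  loop 1: 20 segments, perimeter = 7.5026
Total perimeter = 7.503

loops=1 perimeter=7.503


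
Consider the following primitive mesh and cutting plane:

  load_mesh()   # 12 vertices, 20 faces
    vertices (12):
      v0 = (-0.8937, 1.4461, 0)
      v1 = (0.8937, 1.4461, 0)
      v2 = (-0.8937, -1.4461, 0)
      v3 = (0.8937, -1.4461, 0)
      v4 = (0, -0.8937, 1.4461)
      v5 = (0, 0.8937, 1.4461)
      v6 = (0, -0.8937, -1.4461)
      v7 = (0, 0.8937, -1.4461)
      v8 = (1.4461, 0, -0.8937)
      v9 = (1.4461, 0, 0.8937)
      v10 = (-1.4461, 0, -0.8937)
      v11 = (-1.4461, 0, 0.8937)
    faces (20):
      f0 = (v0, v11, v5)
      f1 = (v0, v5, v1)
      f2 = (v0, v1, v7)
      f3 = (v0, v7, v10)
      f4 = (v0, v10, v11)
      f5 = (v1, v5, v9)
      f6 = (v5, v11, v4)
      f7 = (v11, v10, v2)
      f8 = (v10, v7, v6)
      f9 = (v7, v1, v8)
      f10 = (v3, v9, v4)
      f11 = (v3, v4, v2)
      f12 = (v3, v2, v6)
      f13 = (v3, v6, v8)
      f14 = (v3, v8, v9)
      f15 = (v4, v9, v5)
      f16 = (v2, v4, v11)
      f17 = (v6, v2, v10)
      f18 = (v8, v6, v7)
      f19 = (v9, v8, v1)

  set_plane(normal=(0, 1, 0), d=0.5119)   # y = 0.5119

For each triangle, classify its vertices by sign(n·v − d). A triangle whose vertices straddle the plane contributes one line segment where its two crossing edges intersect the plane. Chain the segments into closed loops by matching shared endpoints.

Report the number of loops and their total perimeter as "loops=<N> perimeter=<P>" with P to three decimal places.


Straddling triangles (10 of 20):
  (v0,v11,v5) [+-+] → (-1.25056, 0.5119, 0.577342)–(-0.617792, 0.5119, 1.21011)  len=0.8949
  (v0,v7,v10) [++-] → (-0.617792, 0.5119, -1.21011)–(-1.25056, 0.5119, -0.577342)  len=0.8949
  (v0,v10,v11) [+--] → (-1.25056, 0.5119, -0.577342)–(-1.25056, 0.5119, 0.577342)  len=1.1547
  (v1,v5,v9) [++-] → (0.617792, 0.5119, 1.21011)–(1.25056, 0.5119, 0.577342)  len=0.8949
  (v5,v11,v4) [+--] → (-0.617792, 0.5119, 1.21011)–(0, 0.5119, 1.4461)  len=0.6613
  (v10,v7,v6) [-+-] → (-0.617792, 0.5119, -1.21011)–(0, 0.5119, -1.4461)  len=0.6613
  (v7,v1,v8) [++-] → (1.25056, 0.5119, -0.577342)–(0.617792, 0.5119, -1.21011)  len=0.8949
  (v4,v9,v5) [--+] → (0.617792, 0.5119, 1.21011)–(0, 0.5119, 1.4461)  len=0.6613
  (v8,v6,v7) [--+] → (0, 0.5119, -1.4461)–(0.617792, 0.5119, -1.21011)  len=0.6613
  (v9,v8,v1) [--+] → (1.25056, 0.5119, -0.577342)–(1.25056, 0.5119, 0.577342)  len=1.1547

Chained into 1 loop(s):
  loop 1: 10 segments, perimeter = 8.5342
Total perimeter = 8.534

loops=1 perimeter=8.534


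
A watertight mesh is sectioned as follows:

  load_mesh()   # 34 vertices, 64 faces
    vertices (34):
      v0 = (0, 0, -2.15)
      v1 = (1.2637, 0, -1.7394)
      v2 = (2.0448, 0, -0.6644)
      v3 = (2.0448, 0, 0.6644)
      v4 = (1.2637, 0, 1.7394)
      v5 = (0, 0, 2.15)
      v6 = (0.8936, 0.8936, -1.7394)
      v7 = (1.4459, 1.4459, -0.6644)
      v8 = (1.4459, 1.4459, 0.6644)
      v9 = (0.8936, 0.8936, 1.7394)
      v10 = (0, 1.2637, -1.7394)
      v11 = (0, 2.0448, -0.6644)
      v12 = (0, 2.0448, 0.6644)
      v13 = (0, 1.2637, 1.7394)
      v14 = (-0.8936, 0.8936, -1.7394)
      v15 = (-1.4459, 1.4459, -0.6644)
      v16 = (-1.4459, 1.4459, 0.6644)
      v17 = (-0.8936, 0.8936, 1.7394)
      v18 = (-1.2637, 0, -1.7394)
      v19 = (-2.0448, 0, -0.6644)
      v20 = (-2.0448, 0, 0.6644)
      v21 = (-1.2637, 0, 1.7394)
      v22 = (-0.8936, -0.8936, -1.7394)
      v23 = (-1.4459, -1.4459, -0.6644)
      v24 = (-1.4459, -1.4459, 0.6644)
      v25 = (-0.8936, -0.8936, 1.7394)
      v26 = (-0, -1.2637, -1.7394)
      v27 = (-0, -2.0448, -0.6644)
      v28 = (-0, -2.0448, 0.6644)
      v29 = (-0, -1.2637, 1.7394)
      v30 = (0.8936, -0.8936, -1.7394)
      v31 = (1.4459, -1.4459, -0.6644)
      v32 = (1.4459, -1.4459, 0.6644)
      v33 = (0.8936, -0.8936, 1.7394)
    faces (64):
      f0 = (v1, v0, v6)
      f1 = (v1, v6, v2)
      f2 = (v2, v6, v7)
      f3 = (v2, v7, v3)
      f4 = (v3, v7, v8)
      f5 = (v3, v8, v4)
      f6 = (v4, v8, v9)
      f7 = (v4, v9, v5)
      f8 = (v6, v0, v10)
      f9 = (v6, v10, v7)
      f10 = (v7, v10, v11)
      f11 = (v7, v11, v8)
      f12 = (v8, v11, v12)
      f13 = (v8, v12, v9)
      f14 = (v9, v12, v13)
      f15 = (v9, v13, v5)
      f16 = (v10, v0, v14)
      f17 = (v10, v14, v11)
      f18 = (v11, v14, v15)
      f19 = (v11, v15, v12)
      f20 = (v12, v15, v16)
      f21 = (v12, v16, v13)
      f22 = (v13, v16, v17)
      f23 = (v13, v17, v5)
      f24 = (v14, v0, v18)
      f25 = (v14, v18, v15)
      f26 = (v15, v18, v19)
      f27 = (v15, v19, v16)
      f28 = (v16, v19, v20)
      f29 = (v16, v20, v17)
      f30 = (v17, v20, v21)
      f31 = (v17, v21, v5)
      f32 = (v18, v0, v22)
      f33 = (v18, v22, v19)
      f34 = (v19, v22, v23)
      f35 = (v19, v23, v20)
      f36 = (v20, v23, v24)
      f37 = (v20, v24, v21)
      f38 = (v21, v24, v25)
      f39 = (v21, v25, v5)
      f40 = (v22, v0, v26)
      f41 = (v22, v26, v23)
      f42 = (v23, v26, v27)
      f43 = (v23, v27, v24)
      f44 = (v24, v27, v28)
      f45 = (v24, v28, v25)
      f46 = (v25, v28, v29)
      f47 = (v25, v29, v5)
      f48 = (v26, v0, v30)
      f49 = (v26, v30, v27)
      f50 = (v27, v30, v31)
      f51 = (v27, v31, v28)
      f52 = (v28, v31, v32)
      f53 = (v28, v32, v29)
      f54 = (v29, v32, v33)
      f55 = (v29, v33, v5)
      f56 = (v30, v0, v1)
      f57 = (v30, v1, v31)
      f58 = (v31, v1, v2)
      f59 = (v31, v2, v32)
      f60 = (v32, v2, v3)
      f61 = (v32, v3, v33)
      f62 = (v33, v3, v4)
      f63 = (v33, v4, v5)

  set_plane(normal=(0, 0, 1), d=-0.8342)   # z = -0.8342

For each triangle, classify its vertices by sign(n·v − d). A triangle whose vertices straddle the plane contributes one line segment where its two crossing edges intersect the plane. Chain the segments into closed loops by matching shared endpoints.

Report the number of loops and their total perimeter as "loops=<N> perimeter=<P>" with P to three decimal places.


Straddling triangles (16 of 64):
  (v1,v6,v2) [--+] → (1.86296, 0.141147, -0.8342)–(1.92142, 0, -0.8342)  len=0.1528
  (v2,v6,v7) [+-+] → (1.86296, 0.141147, -0.8342)–(1.35866, 1.35866, -0.8342)  len=1.3178
  (v6,v10,v7) [--+] → (1.21752, 1.41712, -0.8342)–(1.35866, 1.35866, -0.8342)  len=0.1528
  (v7,v10,v11) [+-+] → (1.21752, 1.41712, -0.8342)–(0, 1.92142, -0.8342)  len=1.3178
  (v10,v14,v11) [--+] → (-0.141147, 1.86296, -0.8342)–(0, 1.92142, -0.8342)  len=0.1528
  (v11,v14,v15) [+-+] → (-0.141147, 1.86296, -0.8342)–(-1.35866, 1.35866, -0.8342)  len=1.3178
  (v14,v18,v15) [--+] → (-1.41712, 1.21752, -0.8342)–(-1.35866, 1.35866, -0.8342)  len=0.1528
  (v15,v18,v19) [+-+] → (-1.41712, 1.21752, -0.8342)–(-1.92142, 0, -0.8342)  len=1.3178
  (v18,v22,v19) [--+] → (-1.86296, -0.141147, -0.8342)–(-1.92142, 0, -0.8342)  len=0.1528
  (v19,v22,v23) [+-+] → (-1.86296, -0.141147, -0.8342)–(-1.35866, -1.35866, -0.8342)  len=1.3178
  (v22,v26,v23) [--+] → (-1.21752, -1.41712, -0.8342)–(-1.35866, -1.35866, -0.8342)  len=0.1528
  (v23,v26,v27) [+-+] → (-1.21752, -1.41712, -0.8342)–(0, -1.92142, -0.8342)  len=1.3178
  (v26,v30,v27) [--+] → (0.141147, -1.86296, -0.8342)–(0, -1.92142, -0.8342)  len=0.1528
  (v27,v30,v31) [+-+] → (0.141147, -1.86296, -0.8342)–(1.35866, -1.35866, -0.8342)  len=1.3178
  (v30,v1,v31) [--+] → (1.41712, -1.21752, -0.8342)–(1.35866, -1.35866, -0.8342)  len=0.1528
  (v31,v1,v2) [+-+] → (1.41712, -1.21752, -0.8342)–(1.92142, 0, -0.8342)  len=1.3178

Chained into 1 loop(s):
  loop 1: 16 segments, perimeter = 11.7648
Total perimeter = 11.765

loops=1 perimeter=11.765


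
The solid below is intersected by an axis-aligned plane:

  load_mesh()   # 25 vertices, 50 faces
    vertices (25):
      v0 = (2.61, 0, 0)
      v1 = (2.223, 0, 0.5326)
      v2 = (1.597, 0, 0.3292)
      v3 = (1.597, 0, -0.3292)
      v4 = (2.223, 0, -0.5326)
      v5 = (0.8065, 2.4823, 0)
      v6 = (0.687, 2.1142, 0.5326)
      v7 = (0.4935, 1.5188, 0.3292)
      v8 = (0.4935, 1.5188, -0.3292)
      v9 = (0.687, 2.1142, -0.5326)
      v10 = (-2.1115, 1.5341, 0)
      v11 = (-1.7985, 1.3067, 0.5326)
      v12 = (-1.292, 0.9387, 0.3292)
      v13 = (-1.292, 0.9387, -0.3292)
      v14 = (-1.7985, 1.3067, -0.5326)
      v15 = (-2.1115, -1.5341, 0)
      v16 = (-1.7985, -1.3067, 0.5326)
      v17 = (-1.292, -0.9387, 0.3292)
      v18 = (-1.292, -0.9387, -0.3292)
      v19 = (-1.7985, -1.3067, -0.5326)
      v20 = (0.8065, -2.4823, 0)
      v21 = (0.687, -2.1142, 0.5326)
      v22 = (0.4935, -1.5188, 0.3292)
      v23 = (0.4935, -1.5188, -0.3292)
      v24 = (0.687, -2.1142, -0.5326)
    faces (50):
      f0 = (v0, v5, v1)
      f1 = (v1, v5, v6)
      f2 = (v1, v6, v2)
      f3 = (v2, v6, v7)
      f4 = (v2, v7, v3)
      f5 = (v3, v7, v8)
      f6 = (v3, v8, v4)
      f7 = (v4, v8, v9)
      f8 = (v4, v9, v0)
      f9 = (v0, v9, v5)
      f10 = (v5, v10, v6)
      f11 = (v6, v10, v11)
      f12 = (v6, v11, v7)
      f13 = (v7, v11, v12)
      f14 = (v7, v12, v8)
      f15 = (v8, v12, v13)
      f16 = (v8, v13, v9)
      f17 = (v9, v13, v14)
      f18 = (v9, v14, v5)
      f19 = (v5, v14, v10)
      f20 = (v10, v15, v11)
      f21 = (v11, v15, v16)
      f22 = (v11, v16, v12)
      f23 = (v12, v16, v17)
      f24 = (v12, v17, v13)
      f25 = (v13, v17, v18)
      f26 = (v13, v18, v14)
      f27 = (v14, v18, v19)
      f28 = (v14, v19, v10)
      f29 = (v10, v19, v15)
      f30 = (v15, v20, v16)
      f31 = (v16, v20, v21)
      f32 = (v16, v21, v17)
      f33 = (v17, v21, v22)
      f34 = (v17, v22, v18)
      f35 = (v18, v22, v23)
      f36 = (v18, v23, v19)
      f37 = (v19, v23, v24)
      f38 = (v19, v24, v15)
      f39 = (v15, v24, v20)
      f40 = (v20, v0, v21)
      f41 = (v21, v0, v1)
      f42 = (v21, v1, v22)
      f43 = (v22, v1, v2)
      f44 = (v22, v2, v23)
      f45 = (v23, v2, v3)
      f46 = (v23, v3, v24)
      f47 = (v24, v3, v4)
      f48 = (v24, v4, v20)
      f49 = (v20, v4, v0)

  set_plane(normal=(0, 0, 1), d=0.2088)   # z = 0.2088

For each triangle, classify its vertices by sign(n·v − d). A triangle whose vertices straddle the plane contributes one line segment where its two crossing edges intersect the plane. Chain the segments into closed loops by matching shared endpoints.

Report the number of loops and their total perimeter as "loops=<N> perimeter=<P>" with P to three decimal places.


Straddling triangles (20 of 50):
  (v0,v5,v1) [--+] → (1.36182, 1.50914, 0.2088)–(2.45828, 0, 0.2088)  len=1.8654
  (v1,v5,v6) [+-+] → (1.36182, 1.50914, 0.2088)–(0.759651, 2.33799, 0.2088)  len=1.0245
  (v2,v7,v3) [++-] → (0.695294, 1.24106, 0.2088)–(1.597, 0, 0.2088)  len=1.5340
  (v3,v7,v8) [-+-] → (0.695294, 1.24106, 0.2088)–(0.4935, 1.5188, 0.2088)  len=0.3433
  (v5,v10,v6) [--+] → (-1.01438, 1.76152, 0.2088)–(0.759651, 2.33799, 0.2088)  len=1.8653
  (v6,v10,v11) [+-+] → (-1.01438, 1.76152, 0.2088)–(-1.98879, 1.44495, 0.2088)  len=1.0245
  (v7,v12,v8) [++-] → (-0.96549, 1.04478, 0.2088)–(0.4935, 1.5188, 0.2088)  len=1.5341
  (v8,v12,v13) [-+-] → (-0.96549, 1.04478, 0.2088)–(-1.292, 0.9387, 0.2088)  len=0.3433
  (v10,v15,v11) [--+] → (-1.98879, -0.420395, 0.2088)–(-1.98879, 1.44495, 0.2088)  len=1.8653
  (v11,v15,v16) [+-+] → (-1.98879, -0.420395, 0.2088)–(-1.98879, -1.44495, 0.2088)  len=1.0246
  (v12,v17,v13) [++-] → (-1.292, -0.595384, 0.2088)–(-1.292, 0.9387, 0.2088)  len=1.5341
  (v13,v17,v18) [-+-] → (-1.292, -0.595384, 0.2088)–(-1.292, -0.9387, 0.2088)  len=0.3433
  (v15,v20,v16) [--+] → (-0.214762, -2.02142, 0.2088)–(-1.98879, -1.44495, 0.2088)  len=1.8653
  (v16,v20,v21) [+-+] → (-0.214762, -2.02142, 0.2088)–(0.759651, -2.33799, 0.2088)  len=1.0245
  (v17,v22,v18) [++-] → (0.16699, -1.41272, 0.2088)–(-1.292, -0.9387, 0.2088)  len=1.5341
  (v18,v22,v23) [-+-] → (0.16699, -1.41272, 0.2088)–(0.4935, -1.5188, 0.2088)  len=0.3433
  (v20,v0,v21) [--+] → (1.85611, -0.828849, 0.2088)–(0.759651, -2.33799, 0.2088)  len=1.8654
  (v21,v0,v1) [+-+] → (1.85611, -0.828849, 0.2088)–(2.45828, 0, 0.2088)  len=1.0245
  (v22,v2,v23) [++-] → (1.39521, -0.277739, 0.2088)–(0.4935, -1.5188, 0.2088)  len=1.5340
  (v23,v2,v3) [-+-] → (1.39521, -0.277739, 0.2088)–(1.597, 0, 0.2088)  len=0.3433

Chained into 2 loop(s):
  loop 1: 10 segments, perimeter = 14.4495
  loop 2: 10 segments, perimeter = 9.3869
Total perimeter = 23.836

loops=2 perimeter=23.836


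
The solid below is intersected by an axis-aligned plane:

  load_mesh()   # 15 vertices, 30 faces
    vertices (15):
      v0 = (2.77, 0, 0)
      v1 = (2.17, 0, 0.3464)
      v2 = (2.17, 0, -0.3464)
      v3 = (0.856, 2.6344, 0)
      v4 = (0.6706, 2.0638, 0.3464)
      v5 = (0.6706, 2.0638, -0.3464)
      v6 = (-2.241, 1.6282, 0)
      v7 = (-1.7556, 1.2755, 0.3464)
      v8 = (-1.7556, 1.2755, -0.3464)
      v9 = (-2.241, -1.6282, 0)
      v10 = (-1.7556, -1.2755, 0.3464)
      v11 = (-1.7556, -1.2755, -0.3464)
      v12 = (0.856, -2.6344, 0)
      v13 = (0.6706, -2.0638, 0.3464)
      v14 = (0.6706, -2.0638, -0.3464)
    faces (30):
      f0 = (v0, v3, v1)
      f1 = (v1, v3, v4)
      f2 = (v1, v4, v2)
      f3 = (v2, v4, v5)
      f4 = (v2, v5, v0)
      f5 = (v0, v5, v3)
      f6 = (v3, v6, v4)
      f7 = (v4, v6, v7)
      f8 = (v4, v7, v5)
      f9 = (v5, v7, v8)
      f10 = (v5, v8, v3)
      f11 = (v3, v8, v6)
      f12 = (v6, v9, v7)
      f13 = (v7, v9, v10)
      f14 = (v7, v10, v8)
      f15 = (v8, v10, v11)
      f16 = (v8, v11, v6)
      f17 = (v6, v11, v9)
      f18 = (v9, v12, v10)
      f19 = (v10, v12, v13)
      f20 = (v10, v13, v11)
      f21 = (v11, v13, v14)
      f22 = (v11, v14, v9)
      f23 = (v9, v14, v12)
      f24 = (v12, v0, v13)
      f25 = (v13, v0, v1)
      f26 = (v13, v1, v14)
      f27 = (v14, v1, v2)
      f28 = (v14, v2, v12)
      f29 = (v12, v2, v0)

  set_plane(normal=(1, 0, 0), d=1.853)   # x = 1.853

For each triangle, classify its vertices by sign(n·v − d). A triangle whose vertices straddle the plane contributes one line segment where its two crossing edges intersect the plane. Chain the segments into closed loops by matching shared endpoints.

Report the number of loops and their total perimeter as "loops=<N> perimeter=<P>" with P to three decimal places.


Straddling triangles (12 of 30):
  (v0,v3,v1) [+-+] → (1.853, 1.26214, 0)–(1.853, 0.635544, 0.262832)  len=0.6795
  (v1,v3,v4) [+--] → (1.853, 0.635544, 0.262832)–(1.853, 0.436324, 0.3464)  len=0.2160
  (v1,v4,v2) [+-+] → (1.853, 0.436324, 0.3464)–(1.853, 0.436324, -0.19993)  len=0.5463
  (v2,v4,v5) [+--] → (1.853, 0.436324, -0.19993)–(1.853, 0.436324, -0.3464)  len=0.1465
  (v2,v5,v0) [+-+] → (1.853, 0.436324, -0.3464)–(1.853, 0.90145, -0.151305)  len=0.5044
  (v0,v5,v3) [+--] → (1.853, 0.90145, -0.151305)–(1.853, 1.26214, 0)  len=0.3911
  (v12,v0,v13) [-+-] → (1.853, -1.26214, 0)–(1.853, -0.90145, 0.151305)  len=0.3911
  (v13,v0,v1) [-++] → (1.853, -0.90145, 0.151305)–(1.853, -0.436324, 0.3464)  len=0.5044
  (v13,v1,v14) [-+-] → (1.853, -0.436324, 0.3464)–(1.853, -0.436324, 0.19993)  len=0.1465
  (v14,v1,v2) [-++] → (1.853, -0.436324, 0.19993)–(1.853, -0.436324, -0.3464)  len=0.5463
  (v14,v2,v12) [-+-] → (1.853, -0.436324, -0.3464)–(1.853, -0.635544, -0.262832)  len=0.2160
  (v12,v2,v0) [-++] → (1.853, -0.635544, -0.262832)–(1.853, -1.26214, 0)  len=0.6795

Chained into 2 loop(s):
  loop 1: 6 segments, perimeter = 2.4839
  loop 2: 6 segments, perimeter = 2.4839
Total perimeter = 4.968

loops=2 perimeter=4.968


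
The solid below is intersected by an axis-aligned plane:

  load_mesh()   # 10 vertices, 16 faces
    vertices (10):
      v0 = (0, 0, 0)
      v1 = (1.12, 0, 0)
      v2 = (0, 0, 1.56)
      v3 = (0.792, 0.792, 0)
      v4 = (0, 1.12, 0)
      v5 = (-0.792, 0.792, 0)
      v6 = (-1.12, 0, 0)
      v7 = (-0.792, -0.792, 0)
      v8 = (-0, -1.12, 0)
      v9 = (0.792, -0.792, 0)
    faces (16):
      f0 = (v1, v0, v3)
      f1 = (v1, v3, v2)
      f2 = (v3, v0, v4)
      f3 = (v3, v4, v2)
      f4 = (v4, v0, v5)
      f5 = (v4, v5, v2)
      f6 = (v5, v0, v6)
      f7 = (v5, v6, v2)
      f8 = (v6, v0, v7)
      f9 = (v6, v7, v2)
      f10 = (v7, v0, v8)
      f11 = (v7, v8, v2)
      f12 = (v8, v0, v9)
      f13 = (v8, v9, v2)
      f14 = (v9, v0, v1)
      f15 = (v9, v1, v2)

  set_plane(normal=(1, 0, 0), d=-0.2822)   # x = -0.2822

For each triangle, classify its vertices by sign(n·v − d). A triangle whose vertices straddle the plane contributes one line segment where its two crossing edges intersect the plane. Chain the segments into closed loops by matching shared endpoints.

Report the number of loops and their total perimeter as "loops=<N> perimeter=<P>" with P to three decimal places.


loops=1 perimeter=5.130

Straddling triangles (8 of 16):
  (v4,v0,v5) [++-] → (-0.2822, 0.2822, 0)–(-0.2822, 1.00313, 0)  len=0.7209
  (v4,v5,v2) [+-+] → (-0.2822, 1.00313, 0)–(-0.2822, 0.2822, 1.00415)  len=1.2361
  (v5,v0,v6) [-+-] → (-0.2822, 0.2822, 0)–(-0.2822, 0, 0)  len=0.2822
  (v5,v6,v2) [--+] → (-0.2822, 0, 1.16694)–(-0.2822, 0.2822, 1.00415)  len=0.3258
  (v6,v0,v7) [-+-] → (-0.2822, 0, 0)–(-0.2822, -0.2822, 0)  len=0.2822
  (v6,v7,v2) [--+] → (-0.2822, -0.2822, 1.00415)–(-0.2822, 0, 1.16694)  len=0.3258
  (v7,v0,v8) [-++] → (-0.2822, -0.2822, 0)–(-0.2822, -1.00313, 0)  len=0.7209
  (v7,v8,v2) [-++] → (-0.2822, -1.00313, 0)–(-0.2822, -0.2822, 1.00415)  len=1.2361

Chained into 1 loop(s):
  loop 1: 8 segments, perimeter = 5.1301
Total perimeter = 5.130


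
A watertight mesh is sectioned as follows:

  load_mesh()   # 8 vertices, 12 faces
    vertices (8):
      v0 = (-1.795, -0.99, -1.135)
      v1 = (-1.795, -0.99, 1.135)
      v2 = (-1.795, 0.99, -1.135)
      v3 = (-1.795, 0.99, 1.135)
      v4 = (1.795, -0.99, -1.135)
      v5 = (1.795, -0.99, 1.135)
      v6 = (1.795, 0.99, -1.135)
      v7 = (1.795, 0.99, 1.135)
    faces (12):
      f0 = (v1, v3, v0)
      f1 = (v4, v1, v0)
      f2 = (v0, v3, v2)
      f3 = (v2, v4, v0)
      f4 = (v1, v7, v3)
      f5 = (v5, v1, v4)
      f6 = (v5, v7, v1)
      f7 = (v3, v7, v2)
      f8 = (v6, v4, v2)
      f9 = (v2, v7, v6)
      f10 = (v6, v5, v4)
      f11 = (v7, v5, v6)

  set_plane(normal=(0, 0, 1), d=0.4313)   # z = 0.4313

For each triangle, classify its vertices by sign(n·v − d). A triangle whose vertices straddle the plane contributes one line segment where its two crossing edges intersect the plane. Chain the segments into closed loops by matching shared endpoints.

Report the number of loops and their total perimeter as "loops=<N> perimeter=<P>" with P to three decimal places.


Straddling triangles (8 of 12):
  (v1,v3,v0) [++-] → (-1.795, 0.3762, 0.4313)–(-1.795, -0.99, 0.4313)  len=1.3662
  (v4,v1,v0) [-+-] → (-0.6821, -0.99, 0.4313)–(-1.795, -0.99, 0.4313)  len=1.1129
  (v0,v3,v2) [-+-] → (-1.795, 0.3762, 0.4313)–(-1.795, 0.99, 0.4313)  len=0.6138
  (v5,v1,v4) [++-] → (-0.6821, -0.99, 0.4313)–(1.795, -0.99, 0.4313)  len=2.4771
  (v3,v7,v2) [++-] → (0.6821, 0.99, 0.4313)–(-1.795, 0.99, 0.4313)  len=2.4771
  (v2,v7,v6) [-+-] → (0.6821, 0.99, 0.4313)–(1.795, 0.99, 0.4313)  len=1.1129
  (v6,v5,v4) [-+-] → (1.795, -0.3762, 0.4313)–(1.795, -0.99, 0.4313)  len=0.6138
  (v7,v5,v6) [++-] → (1.795, -0.3762, 0.4313)–(1.795, 0.99, 0.4313)  len=1.3662

Chained into 1 loop(s):
  loop 1: 8 segments, perimeter = 11.1400
Total perimeter = 11.140

loops=1 perimeter=11.140


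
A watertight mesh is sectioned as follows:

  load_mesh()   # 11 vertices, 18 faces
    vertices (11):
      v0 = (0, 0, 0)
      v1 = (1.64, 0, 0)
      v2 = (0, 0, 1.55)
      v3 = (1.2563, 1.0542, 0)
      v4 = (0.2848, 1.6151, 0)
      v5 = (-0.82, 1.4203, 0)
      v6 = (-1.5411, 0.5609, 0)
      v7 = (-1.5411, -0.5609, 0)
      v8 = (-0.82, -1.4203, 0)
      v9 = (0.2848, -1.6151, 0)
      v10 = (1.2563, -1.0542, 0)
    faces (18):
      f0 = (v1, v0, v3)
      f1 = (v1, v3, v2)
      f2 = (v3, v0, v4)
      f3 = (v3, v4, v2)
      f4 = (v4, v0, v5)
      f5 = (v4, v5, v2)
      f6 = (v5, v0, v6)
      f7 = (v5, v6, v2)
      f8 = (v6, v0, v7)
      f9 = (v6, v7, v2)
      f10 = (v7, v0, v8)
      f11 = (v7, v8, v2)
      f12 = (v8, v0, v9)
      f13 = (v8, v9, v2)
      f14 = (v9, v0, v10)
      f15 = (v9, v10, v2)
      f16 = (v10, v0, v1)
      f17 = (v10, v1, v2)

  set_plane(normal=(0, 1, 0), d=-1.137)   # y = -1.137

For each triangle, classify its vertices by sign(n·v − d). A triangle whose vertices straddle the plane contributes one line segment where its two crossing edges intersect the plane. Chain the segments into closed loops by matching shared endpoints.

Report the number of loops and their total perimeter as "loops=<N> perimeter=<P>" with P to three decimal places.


loops=1 perimeter=4.568

Straddling triangles (6 of 18):
  (v7,v0,v8) [++-] → (-0.656439, -1.137, 0)–(-1.05771, -1.137, 0)  len=0.4013
  (v7,v8,v2) [+-+] → (-1.05771, -1.137, 0)–(-0.656439, -1.137, 0.309171)  len=0.5066
  (v8,v0,v9) [-+-] → (-0.656439, -1.137, 0)–(0.200494, -1.137, 0)  len=0.8569
  (v8,v9,v2) [--+] → (0.200494, -1.137, 0.458829)–(-0.656439, -1.137, 0.309171)  len=0.8699
  (v9,v0,v10) [-++] → (0.200494, -1.137, 0)–(1.11289, -1.137, 0)  len=0.9124
  (v9,v10,v2) [-++] → (1.11289, -1.137, 0)–(0.200494, -1.137, 0.458829)  len=1.0213

Chained into 1 loop(s):
  loop 1: 6 segments, perimeter = 4.5683
Total perimeter = 4.568
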